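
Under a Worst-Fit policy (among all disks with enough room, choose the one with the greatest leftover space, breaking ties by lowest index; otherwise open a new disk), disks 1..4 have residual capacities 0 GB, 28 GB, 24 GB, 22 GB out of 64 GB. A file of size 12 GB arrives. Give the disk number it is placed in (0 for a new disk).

2

Disks with room: disk 2 (28 GB), disk 3 (24 GB), disk 4 (22 GB).
Most room is disk 2 with 28 GB free.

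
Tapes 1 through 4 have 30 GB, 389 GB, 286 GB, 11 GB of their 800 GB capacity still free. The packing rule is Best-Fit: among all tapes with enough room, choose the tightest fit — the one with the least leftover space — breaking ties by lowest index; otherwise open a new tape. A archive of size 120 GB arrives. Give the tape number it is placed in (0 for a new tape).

Tapes with room: tape 2 (389 GB), tape 3 (286 GB).
Tightest fit is tape 3 with 286 GB free.

3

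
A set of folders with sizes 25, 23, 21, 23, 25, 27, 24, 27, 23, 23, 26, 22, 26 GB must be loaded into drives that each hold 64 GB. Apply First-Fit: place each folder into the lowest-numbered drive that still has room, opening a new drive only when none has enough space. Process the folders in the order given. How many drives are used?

Put 25 GB in drive 1; 39 GB remain.
Put 23 GB in drive 1; 16 GB remain.
Put 21 GB in drive 2; 43 GB remain.
Put 23 GB in drive 2; 20 GB remain.
Put 25 GB in drive 3; 39 GB remain.
Put 27 GB in drive 3; 12 GB remain.
Put 24 GB in drive 4; 40 GB remain.
Put 27 GB in drive 4; 13 GB remain.
Put 23 GB in drive 5; 41 GB remain.
Put 23 GB in drive 5; 18 GB remain.
Put 26 GB in drive 6; 38 GB remain.
Put 22 GB in drive 6; 16 GB remain.
Put 26 GB in drive 7; 38 GB remain.
Final drives: [25,23] [21,23] [25,27] [24,27] [23,23] [26,22] [26].

7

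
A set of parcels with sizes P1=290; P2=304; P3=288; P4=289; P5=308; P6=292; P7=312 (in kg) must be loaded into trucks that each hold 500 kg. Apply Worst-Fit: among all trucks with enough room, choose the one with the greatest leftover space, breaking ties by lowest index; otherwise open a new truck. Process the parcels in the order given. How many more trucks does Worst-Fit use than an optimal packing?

Worst-Fit: [290] [304] [288] [289] [308] [292] [312] → 7 trucks.
7 parcels exceed 250 kg (half the capacity), and no two of those can share a truck, so at least 7 trucks are needed.
So 7 is already optimal.

0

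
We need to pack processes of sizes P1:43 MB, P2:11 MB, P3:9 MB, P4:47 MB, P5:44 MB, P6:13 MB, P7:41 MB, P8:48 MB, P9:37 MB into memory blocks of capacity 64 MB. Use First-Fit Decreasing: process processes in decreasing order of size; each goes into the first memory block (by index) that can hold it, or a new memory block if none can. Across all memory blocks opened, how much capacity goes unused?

Sorted descending: 48, 47, 44, 43, 41, 37, 13, 11, 9.
48 MB → memory block 1 (remaining 16 MB)
47 MB → memory block 2 (remaining 17 MB)
44 MB → memory block 3 (remaining 20 MB)
43 MB → memory block 4 (remaining 21 MB)
41 MB → memory block 5 (remaining 23 MB)
37 MB → memory block 6 (remaining 27 MB)
13 MB → memory block 1 (remaining 3 MB)
11 MB → memory block 2 (remaining 6 MB)
9 MB → memory block 3 (remaining 11 MB)
6 memory blocks × 64 MB = 384 MB; used 293 MB; unused 91 MB.

91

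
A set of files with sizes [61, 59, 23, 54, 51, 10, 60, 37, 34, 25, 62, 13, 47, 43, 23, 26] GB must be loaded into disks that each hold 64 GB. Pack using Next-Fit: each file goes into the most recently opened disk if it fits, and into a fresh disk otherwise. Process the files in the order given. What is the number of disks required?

12

disk 1: place 61 GB, 3 GB left
disk 2: place 59 GB, 5 GB left
disk 3: place 23 GB, 41 GB left
disk 4: place 54 GB, 10 GB left
disk 5: place 51 GB, 13 GB left
disk 5: place 10 GB, 3 GB left
disk 6: place 60 GB, 4 GB left
disk 7: place 37 GB, 27 GB left
disk 8: place 34 GB, 30 GB left
disk 8: place 25 GB, 5 GB left
disk 9: place 62 GB, 2 GB left
disk 10: place 13 GB, 51 GB left
disk 10: place 47 GB, 4 GB left
disk 11: place 43 GB, 21 GB left
disk 12: place 23 GB, 41 GB left
disk 12: place 26 GB, 15 GB left
Final disks: [61] [59] [23] [54] [51,10] [60] [37] [34,25] [62] [13,47] [43] [23,26].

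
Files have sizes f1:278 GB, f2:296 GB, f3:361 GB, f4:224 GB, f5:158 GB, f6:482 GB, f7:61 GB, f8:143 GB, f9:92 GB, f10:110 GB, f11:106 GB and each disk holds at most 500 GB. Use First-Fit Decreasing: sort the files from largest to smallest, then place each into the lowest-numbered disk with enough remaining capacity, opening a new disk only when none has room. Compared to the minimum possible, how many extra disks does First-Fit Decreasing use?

First-Fit Decreasing: [482] [361,110] [296,158] [278,143,61] [224,106,92] → 5 disks.
Total size 2311 GB; any packing needs at least ⌈2311/500⌉ = 5 disks.
So 5 is already optimal.

0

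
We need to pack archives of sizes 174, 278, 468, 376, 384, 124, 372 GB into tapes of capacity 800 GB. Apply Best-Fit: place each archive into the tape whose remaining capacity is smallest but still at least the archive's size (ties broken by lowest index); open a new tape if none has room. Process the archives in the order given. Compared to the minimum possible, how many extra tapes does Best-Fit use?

Best-Fit: [174,278] [468,124] [376,384] [372] → 4 tapes.
Total size 2176 GB; any packing needs at least ⌈2176/800⌉ = 3 tapes.
An optimal packing achieves that bound: [468,278] [384,376] [372,174,124] → 3 tapes.
Excess: 4 − 3 = 1.

1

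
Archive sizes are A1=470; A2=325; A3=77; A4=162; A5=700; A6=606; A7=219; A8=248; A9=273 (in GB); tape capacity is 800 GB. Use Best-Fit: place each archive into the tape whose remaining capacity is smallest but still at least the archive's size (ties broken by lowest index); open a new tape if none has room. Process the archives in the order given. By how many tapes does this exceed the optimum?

1

Best-Fit: [470,325] [77,162,219,248] [700] [606] [273] → 5 tapes.
Total size 3080 GB; any packing needs at least ⌈3080/800⌉ = 4 tapes.
An optimal packing achieves that bound: [700,77] [606,162] [470,325] [273,248,219] → 4 tapes.
Excess: 5 − 4 = 1.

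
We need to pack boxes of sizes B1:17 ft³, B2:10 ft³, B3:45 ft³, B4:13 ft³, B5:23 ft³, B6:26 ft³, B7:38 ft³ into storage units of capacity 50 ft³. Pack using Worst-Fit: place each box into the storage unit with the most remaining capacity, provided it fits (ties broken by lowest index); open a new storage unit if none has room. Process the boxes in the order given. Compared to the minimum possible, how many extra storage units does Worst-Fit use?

0

Worst-Fit: [17,10,13] [45] [23,26] [38] → 4 storage units.
Total size 172 ft³; any packing needs at least ⌈172/50⌉ = 4 storage units.
So 4 is already optimal.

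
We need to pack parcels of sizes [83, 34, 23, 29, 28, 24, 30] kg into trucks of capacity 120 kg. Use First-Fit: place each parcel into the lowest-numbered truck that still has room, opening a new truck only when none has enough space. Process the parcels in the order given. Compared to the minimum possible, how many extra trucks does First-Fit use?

First-Fit: [83,34] [23,29,28,24] [30] → 3 trucks.
Total size 251 kg; any packing needs at least ⌈251/120⌉ = 3 trucks.
So 3 is already optimal.

0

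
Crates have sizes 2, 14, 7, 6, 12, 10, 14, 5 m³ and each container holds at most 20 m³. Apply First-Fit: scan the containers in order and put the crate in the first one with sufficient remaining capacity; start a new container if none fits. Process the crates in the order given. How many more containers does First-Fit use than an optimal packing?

1

First-Fit: [2,14] [7,6,5] [12] [10] [14] → 5 containers.
Total size 70 m³; any packing needs at least ⌈70/20⌉ = 4 containers.
An optimal packing achieves that bound: [14,6] [14,5] [12,7] [10,2] → 4 containers.
Excess: 5 − 4 = 1.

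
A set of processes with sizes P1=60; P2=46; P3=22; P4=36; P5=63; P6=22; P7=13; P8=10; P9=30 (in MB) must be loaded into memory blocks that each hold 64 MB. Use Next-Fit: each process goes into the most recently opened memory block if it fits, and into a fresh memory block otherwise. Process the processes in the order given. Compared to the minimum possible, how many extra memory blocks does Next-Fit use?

Next-Fit: [60] [46] [22,36] [63] [22,13,10] [30] → 6 memory blocks.
Total size 302 MB; any packing needs at least ⌈302/64⌉ = 5 memory blocks.
An optimal packing achieves that bound: [63] [60] [46,13] [36,22] [30,22,10] → 5 memory blocks.
Excess: 6 − 5 = 1.

1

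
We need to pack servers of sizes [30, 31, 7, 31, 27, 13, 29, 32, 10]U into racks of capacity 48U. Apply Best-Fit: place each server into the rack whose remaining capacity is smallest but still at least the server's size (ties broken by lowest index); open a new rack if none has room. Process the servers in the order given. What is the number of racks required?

6

30U → rack 1 (remaining 18U)
31U → rack 2 (remaining 17U)
7U → rack 2 (remaining 10U)
31U → rack 3 (remaining 17U)
27U → rack 4 (remaining 21U)
13U → rack 3 (remaining 4U)
29U → rack 5 (remaining 19U)
32U → rack 6 (remaining 16U)
10U → rack 2 (remaining 0U)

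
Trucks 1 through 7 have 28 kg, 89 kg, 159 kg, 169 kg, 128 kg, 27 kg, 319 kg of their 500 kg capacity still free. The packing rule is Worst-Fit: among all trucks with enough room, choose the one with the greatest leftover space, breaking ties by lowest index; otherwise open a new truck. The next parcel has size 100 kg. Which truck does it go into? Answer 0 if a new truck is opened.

7

Trucks with room: truck 3 (159 kg), truck 4 (169 kg), truck 5 (128 kg), truck 7 (319 kg).
Most room is truck 7 with 319 kg free.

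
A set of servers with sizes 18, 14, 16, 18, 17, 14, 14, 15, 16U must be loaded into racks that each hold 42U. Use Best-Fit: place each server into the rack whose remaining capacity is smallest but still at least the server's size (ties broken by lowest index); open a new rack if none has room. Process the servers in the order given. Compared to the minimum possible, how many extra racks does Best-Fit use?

1

Best-Fit: [18,14] [16,18] [17,14] [14,15] [16] → 5 racks.
Total size 142U; any packing needs at least ⌈142/42⌉ = 4 racks.
An optimal packing achieves that bound: [18,18] [17,16] [16,15] [14,14,14] → 4 racks.
Excess: 5 − 4 = 1.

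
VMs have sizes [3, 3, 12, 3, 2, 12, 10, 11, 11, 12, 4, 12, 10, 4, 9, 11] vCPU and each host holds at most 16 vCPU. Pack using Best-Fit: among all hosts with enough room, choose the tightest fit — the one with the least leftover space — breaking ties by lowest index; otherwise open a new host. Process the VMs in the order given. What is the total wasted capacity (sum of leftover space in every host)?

47

3 vCPU → host 1 (remaining 13 vCPU)
3 vCPU → host 1 (remaining 10 vCPU)
12 vCPU → host 2 (remaining 4 vCPU)
3 vCPU → host 2 (remaining 1 vCPU)
2 vCPU → host 1 (remaining 8 vCPU)
12 vCPU → host 3 (remaining 4 vCPU)
10 vCPU → host 4 (remaining 6 vCPU)
11 vCPU → host 5 (remaining 5 vCPU)
11 vCPU → host 6 (remaining 5 vCPU)
12 vCPU → host 7 (remaining 4 vCPU)
4 vCPU → host 3 (remaining 0 vCPU)
12 vCPU → host 8 (remaining 4 vCPU)
10 vCPU → host 9 (remaining 6 vCPU)
4 vCPU → host 7 (remaining 0 vCPU)
9 vCPU → host 10 (remaining 7 vCPU)
11 vCPU → host 11 (remaining 5 vCPU)
11 hosts × 16 vCPU = 176 vCPU; used 129 vCPU; unused 47 vCPU.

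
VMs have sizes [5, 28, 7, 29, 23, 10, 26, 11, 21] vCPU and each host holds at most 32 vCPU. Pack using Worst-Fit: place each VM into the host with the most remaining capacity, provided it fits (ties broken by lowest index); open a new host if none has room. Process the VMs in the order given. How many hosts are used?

6

5 vCPU → host 1 (remaining 27 vCPU)
28 vCPU → host 2 (remaining 4 vCPU)
7 vCPU → host 1 (remaining 20 vCPU)
29 vCPU → host 3 (remaining 3 vCPU)
23 vCPU → host 4 (remaining 9 vCPU)
10 vCPU → host 1 (remaining 10 vCPU)
26 vCPU → host 5 (remaining 6 vCPU)
11 vCPU → host 6 (remaining 21 vCPU)
21 vCPU → host 6 (remaining 0 vCPU)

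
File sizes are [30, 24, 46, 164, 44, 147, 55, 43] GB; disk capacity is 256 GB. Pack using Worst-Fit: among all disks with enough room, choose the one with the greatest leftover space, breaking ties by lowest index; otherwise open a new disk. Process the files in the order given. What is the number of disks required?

Put 30 GB in disk 1; 226 GB remain.
Put 24 GB in disk 1; 202 GB remain.
Put 46 GB in disk 1; 156 GB remain.
Put 164 GB in disk 2; 92 GB remain.
Put 44 GB in disk 1; 112 GB remain.
Put 147 GB in disk 3; 109 GB remain.
Put 55 GB in disk 1; 57 GB remain.
Put 43 GB in disk 3; 66 GB remain.
Final disks: [30,24,46,44,55] [164] [147,43].

3 disks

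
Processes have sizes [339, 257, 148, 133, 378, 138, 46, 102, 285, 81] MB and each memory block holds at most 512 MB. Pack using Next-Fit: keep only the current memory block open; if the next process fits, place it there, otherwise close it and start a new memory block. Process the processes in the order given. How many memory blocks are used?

5

Put 339 MB in memory block 1; 173 MB remain.
Put 257 MB in memory block 2; 255 MB remain.
Put 148 MB in memory block 2; 107 MB remain.
Put 133 MB in memory block 3; 379 MB remain.
Put 378 MB in memory block 3; 1 MB remain.
Put 138 MB in memory block 4; 374 MB remain.
Put 46 MB in memory block 4; 328 MB remain.
Put 102 MB in memory block 4; 226 MB remain.
Put 285 MB in memory block 5; 227 MB remain.
Put 81 MB in memory block 5; 146 MB remain.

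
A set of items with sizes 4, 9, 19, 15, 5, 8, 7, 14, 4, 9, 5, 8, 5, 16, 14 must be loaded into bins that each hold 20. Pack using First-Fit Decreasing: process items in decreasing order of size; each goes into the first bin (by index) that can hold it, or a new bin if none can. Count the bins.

Sorted descending: 19, 16, 15, 14, 14, 9, 9, 8, 8, 7, 5, 5, 5, 4, 4.
bin 1: place 19, 1 left
bin 2: place 16, 4 left
bin 3: place 15, 5 left
bin 4: place 14, 6 left
bin 5: place 14, 6 left
bin 6: place 9, 11 left
bin 6: place 9, 2 left
bin 7: place 8, 12 left
bin 7: place 8, 4 left
bin 8: place 7, 13 left
bin 3: place 5, 0 left
bin 4: place 5, 1 left
bin 5: place 5, 1 left
bin 2: place 4, 0 left
bin 7: place 4, 0 left
Final bins: [19] [16,4] [15,5] [14,5] [14,5] [9,9] [8,8,4] [7].

8 bins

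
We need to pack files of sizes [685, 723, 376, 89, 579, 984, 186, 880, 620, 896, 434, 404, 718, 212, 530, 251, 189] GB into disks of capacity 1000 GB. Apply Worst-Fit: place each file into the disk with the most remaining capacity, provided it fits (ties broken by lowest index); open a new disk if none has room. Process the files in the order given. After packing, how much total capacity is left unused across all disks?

2244

disk 1: place 685 GB, 315 GB left
disk 2: place 723 GB, 277 GB left
disk 3: place 376 GB, 624 GB left
disk 3: place 89 GB, 535 GB left
disk 4: place 579 GB, 421 GB left
disk 5: place 984 GB, 16 GB left
disk 3: place 186 GB, 349 GB left
disk 6: place 880 GB, 120 GB left
disk 7: place 620 GB, 380 GB left
disk 8: place 896 GB, 104 GB left
disk 9: place 434 GB, 566 GB left
disk 9: place 404 GB, 162 GB left
disk 10: place 718 GB, 282 GB left
disk 4: place 212 GB, 209 GB left
disk 11: place 530 GB, 470 GB left
disk 11: place 251 GB, 219 GB left
disk 7: place 189 GB, 191 GB left
11 disks × 1000 GB = 11000 GB; used 8756 GB; unused 2244 GB.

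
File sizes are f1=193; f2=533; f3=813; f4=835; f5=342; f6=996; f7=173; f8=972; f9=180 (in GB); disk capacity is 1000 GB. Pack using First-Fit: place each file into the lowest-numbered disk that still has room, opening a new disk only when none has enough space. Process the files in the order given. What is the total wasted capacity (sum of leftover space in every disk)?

disk 1: place f1 (193 GB), 807 GB left
disk 1: place f2 (533 GB), 274 GB left
disk 2: place f3 (813 GB), 187 GB left
disk 3: place f4 (835 GB), 165 GB left
disk 4: place f5 (342 GB), 658 GB left
disk 5: place f6 (996 GB), 4 GB left
disk 1: place f7 (173 GB), 101 GB left
disk 6: place f8 (972 GB), 28 GB left
disk 2: place f9 (180 GB), 7 GB left
6 disks × 1000 GB = 6000 GB; used 5037 GB; unused 963 GB.

963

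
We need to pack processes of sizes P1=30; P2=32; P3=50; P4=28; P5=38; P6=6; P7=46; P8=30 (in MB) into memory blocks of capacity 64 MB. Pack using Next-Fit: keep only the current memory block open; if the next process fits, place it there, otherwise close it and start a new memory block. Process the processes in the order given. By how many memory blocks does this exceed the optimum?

Next-Fit: [30,32] [50] [28] [38,6] [46] [30] → 6 memory blocks.
Total size 260 MB; any packing needs at least ⌈260/64⌉ = 5 memory blocks.
An optimal packing achieves that bound: [50,6] [46] [38] [32,30] [30,28] → 5 memory blocks.
Excess: 6 − 5 = 1.

1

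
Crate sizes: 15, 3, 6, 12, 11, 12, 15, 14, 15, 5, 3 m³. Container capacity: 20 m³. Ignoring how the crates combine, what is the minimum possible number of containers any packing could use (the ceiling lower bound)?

6 containers

Total size = 15 + 3 + 6 + 12 + 11 + 12 + 15 + 14 + 15 + 5 + 3 = 111 m³.
⌈111 / 20⌉ = 6.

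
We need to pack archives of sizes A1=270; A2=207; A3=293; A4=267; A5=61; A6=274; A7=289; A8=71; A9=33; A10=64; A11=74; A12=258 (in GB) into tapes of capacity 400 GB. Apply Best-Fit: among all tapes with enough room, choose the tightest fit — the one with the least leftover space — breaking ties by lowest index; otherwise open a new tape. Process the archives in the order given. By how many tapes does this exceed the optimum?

0

Best-Fit: [270,74] [207] [293,61] [267] [274,64] [289,71,33] [258] → 7 tapes.
7 archives exceed 200 GB (half the capacity), and no two of those can share a tape, so at least 7 tapes are needed.
So 7 is already optimal.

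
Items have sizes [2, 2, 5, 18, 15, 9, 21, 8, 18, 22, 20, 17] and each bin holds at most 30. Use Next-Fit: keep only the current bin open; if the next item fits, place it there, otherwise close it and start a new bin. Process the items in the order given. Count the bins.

7

2 → bin 1 (remaining 28)
2 → bin 1 (remaining 26)
5 → bin 1 (remaining 21)
18 → bin 1 (remaining 3)
15 → bin 2 (remaining 15)
9 → bin 2 (remaining 6)
21 → bin 3 (remaining 9)
8 → bin 3 (remaining 1)
18 → bin 4 (remaining 12)
22 → bin 5 (remaining 8)
20 → bin 6 (remaining 10)
17 → bin 7 (remaining 13)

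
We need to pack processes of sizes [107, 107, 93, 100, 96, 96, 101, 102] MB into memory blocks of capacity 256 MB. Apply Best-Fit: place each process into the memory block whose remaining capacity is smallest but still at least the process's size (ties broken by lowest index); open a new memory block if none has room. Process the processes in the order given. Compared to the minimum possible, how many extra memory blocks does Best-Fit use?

Best-Fit: [107,107] [93,100] [96,96] [101,102] → 4 memory blocks.
Total size 802 MB; any packing needs at least ⌈802/256⌉ = 4 memory blocks.
So 4 is already optimal.

0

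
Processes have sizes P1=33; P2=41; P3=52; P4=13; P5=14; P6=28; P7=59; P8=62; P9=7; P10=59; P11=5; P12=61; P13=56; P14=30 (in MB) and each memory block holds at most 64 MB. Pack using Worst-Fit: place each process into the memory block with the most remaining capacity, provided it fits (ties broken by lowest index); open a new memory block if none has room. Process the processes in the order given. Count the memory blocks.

10 memory blocks

P1 (33 MB) → memory block 1 (remaining 31 MB)
P2 (41 MB) → memory block 2 (remaining 23 MB)
P3 (52 MB) → memory block 3 (remaining 12 MB)
P4 (13 MB) → memory block 1 (remaining 18 MB)
P5 (14 MB) → memory block 2 (remaining 9 MB)
P6 (28 MB) → memory block 4 (remaining 36 MB)
P7 (59 MB) → memory block 5 (remaining 5 MB)
P8 (62 MB) → memory block 6 (remaining 2 MB)
P9 (7 MB) → memory block 4 (remaining 29 MB)
P10 (59 MB) → memory block 7 (remaining 5 MB)
P11 (5 MB) → memory block 4 (remaining 24 MB)
P12 (61 MB) → memory block 8 (remaining 3 MB)
P13 (56 MB) → memory block 9 (remaining 8 MB)
P14 (30 MB) → memory block 10 (remaining 34 MB)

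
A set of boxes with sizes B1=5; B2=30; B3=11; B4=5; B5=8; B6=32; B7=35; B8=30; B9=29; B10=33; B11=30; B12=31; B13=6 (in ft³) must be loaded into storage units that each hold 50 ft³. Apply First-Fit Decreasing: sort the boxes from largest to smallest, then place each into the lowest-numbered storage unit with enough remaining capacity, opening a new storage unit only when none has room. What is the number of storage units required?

8

Sorted descending: 35, 33, 32, 31, 30, 30, 30, 29, 11, 8, 6, 5, 5.
Put 35 ft³ in storage unit 1; 15 ft³ remain.
Put 33 ft³ in storage unit 2; 17 ft³ remain.
Put 32 ft³ in storage unit 3; 18 ft³ remain.
Put 31 ft³ in storage unit 4; 19 ft³ remain.
Put 30 ft³ in storage unit 5; 20 ft³ remain.
Put 30 ft³ in storage unit 6; 20 ft³ remain.
Put 30 ft³ in storage unit 7; 20 ft³ remain.
Put 29 ft³ in storage unit 8; 21 ft³ remain.
Put 11 ft³ in storage unit 1; 4 ft³ remain.
Put 8 ft³ in storage unit 2; 9 ft³ remain.
Put 6 ft³ in storage unit 2; 3 ft³ remain.
Put 5 ft³ in storage unit 3; 13 ft³ remain.
Put 5 ft³ in storage unit 3; 8 ft³ remain.
Final storage units: [35,11] [33,8,6] [32,5,5] [31] [30] [30] [30] [29].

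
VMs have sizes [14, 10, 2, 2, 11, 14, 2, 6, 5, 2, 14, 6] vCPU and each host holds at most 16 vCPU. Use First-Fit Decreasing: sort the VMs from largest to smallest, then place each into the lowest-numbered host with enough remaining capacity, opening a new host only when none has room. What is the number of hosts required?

6

Sorted descending: 14, 14, 14, 11, 10, 6, 6, 5, 2, 2, 2, 2.
Put 14 vCPU in host 1; 2 vCPU remain.
Put 14 vCPU in host 2; 2 vCPU remain.
Put 14 vCPU in host 3; 2 vCPU remain.
Put 11 vCPU in host 4; 5 vCPU remain.
Put 10 vCPU in host 5; 6 vCPU remain.
Put 6 vCPU in host 5; 0 vCPU remain.
Put 6 vCPU in host 6; 10 vCPU remain.
Put 5 vCPU in host 4; 0 vCPU remain.
Put 2 vCPU in host 1; 0 vCPU remain.
Put 2 vCPU in host 2; 0 vCPU remain.
Put 2 vCPU in host 3; 0 vCPU remain.
Put 2 vCPU in host 6; 8 vCPU remain.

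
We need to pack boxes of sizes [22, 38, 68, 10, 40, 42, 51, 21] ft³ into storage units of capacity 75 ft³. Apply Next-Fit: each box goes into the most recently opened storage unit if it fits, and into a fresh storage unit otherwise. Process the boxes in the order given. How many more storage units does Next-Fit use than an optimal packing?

0

Next-Fit: [22,38] [68] [10,40] [42] [51,21] → 5 storage units.
5 boxes exceed 37.5 ft³ (half the capacity), and no two of those can share a storage unit, so at least 5 storage units are needed.
So 5 is already optimal.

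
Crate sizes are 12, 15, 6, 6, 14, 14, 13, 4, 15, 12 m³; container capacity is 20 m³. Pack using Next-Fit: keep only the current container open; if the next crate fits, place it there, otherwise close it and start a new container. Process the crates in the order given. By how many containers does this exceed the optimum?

1

Next-Fit: [12] [15] [6,6] [14] [14] [13,4] [15] [12] → 8 containers.
7 crates exceed 10 m³ (half the capacity), and no two of those can share a container, so at least 7 containers are needed.
An optimal packing achieves that bound: [15,4] [15] [14,6] [14,6] [13] [12] [12] → 7 containers.
Excess: 8 − 7 = 1.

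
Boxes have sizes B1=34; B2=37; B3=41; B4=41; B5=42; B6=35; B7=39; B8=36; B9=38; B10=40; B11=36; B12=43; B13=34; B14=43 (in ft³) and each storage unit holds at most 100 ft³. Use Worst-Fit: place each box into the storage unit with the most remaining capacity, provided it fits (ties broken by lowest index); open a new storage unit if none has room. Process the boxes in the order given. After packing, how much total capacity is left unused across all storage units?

storage unit 1: place B1 (34 ft³), 66 ft³ left
storage unit 1: place B2 (37 ft³), 29 ft³ left
storage unit 2: place B3 (41 ft³), 59 ft³ left
storage unit 2: place B4 (41 ft³), 18 ft³ left
storage unit 3: place B5 (42 ft³), 58 ft³ left
storage unit 3: place B6 (35 ft³), 23 ft³ left
storage unit 4: place B7 (39 ft³), 61 ft³ left
storage unit 4: place B8 (36 ft³), 25 ft³ left
storage unit 5: place B9 (38 ft³), 62 ft³ left
storage unit 5: place B10 (40 ft³), 22 ft³ left
storage unit 6: place B11 (36 ft³), 64 ft³ left
storage unit 6: place B12 (43 ft³), 21 ft³ left
storage unit 7: place B13 (34 ft³), 66 ft³ left
storage unit 7: place B14 (43 ft³), 23 ft³ left
7 storage units × 100 ft³ = 700 ft³; used 539 ft³; unused 161 ft³.

161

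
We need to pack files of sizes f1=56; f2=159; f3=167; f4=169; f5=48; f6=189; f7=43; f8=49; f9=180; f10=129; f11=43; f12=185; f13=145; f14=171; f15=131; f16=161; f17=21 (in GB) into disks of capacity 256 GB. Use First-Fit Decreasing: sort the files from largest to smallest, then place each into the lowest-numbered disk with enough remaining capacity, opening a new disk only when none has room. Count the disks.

11

Sorted descending: 189, 185, 180, 171, 169, 167, 161, 159, 145, 131, 129, 56, 49, 48, 43, 43, 21.
Put 189 GB in disk 1; 67 GB remain.
Put 185 GB in disk 2; 71 GB remain.
Put 180 GB in disk 3; 76 GB remain.
Put 171 GB in disk 4; 85 GB remain.
Put 169 GB in disk 5; 87 GB remain.
Put 167 GB in disk 6; 89 GB remain.
Put 161 GB in disk 7; 95 GB remain.
Put 159 GB in disk 8; 97 GB remain.
Put 145 GB in disk 9; 111 GB remain.
Put 131 GB in disk 10; 125 GB remain.
Put 129 GB in disk 11; 127 GB remain.
Put 56 GB in disk 1; 11 GB remain.
Put 49 GB in disk 2; 22 GB remain.
Put 48 GB in disk 3; 28 GB remain.
Put 43 GB in disk 4; 42 GB remain.
Put 43 GB in disk 5; 44 GB remain.
Put 21 GB in disk 2; 1 GB remain.
Final disks: [189,56] [185,49,21] [180,48] [171,43] [169,43] [167] [161] [159] [145] [131] [129].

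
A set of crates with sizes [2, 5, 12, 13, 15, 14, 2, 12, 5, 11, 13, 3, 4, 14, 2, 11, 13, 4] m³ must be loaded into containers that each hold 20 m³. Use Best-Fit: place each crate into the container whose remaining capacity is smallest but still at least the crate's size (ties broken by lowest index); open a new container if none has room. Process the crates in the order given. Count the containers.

container 1: place 2 m³, 18 m³ left
container 1: place 5 m³, 13 m³ left
container 1: place 12 m³, 1 m³ left
container 2: place 13 m³, 7 m³ left
container 3: place 15 m³, 5 m³ left
container 4: place 14 m³, 6 m³ left
container 3: place 2 m³, 3 m³ left
container 5: place 12 m³, 8 m³ left
container 4: place 5 m³, 1 m³ left
container 6: place 11 m³, 9 m³ left
container 7: place 13 m³, 7 m³ left
container 3: place 3 m³, 0 m³ left
container 2: place 4 m³, 3 m³ left
container 8: place 14 m³, 6 m³ left
container 2: place 2 m³, 1 m³ left
container 9: place 11 m³, 9 m³ left
container 10: place 13 m³, 7 m³ left
container 8: place 4 m³, 2 m³ left
Final containers: [2,5,12] [13,4,2] [15,2,3] [14,5] [12] [11] [13] [14,4] [11] [13].

10 containers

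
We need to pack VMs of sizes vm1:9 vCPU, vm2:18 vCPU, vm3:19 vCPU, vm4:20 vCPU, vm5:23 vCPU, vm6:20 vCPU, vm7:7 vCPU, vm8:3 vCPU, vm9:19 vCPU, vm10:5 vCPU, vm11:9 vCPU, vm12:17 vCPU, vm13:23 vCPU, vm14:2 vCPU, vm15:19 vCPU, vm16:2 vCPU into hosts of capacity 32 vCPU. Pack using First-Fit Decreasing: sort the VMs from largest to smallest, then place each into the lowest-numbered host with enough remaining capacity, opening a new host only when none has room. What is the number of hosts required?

9

Sorted descending: 23, 23, 20, 20, 19, 19, 19, 18, 17, 9, 9, 7, 5, 3, 2, 2.
host 1: place 23 vCPU, 9 vCPU left
host 2: place 23 vCPU, 9 vCPU left
host 3: place 20 vCPU, 12 vCPU left
host 4: place 20 vCPU, 12 vCPU left
host 5: place 19 vCPU, 13 vCPU left
host 6: place 19 vCPU, 13 vCPU left
host 7: place 19 vCPU, 13 vCPU left
host 8: place 18 vCPU, 14 vCPU left
host 9: place 17 vCPU, 15 vCPU left
host 1: place 9 vCPU, 0 vCPU left
host 2: place 9 vCPU, 0 vCPU left
host 3: place 7 vCPU, 5 vCPU left
host 3: place 5 vCPU, 0 vCPU left
host 4: place 3 vCPU, 9 vCPU left
host 4: place 2 vCPU, 7 vCPU left
host 4: place 2 vCPU, 5 vCPU left
Final hosts: [23,9] [23,9] [20,7,5] [20,3,2,2] [19] [19] [19] [18] [17].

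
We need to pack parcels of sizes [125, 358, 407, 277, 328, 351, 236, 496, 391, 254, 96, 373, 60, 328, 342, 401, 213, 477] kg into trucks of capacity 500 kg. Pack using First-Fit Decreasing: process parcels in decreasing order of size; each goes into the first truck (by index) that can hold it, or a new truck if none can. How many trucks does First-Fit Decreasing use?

13

Sorted descending: 496, 477, 407, 401, 391, 373, 358, 351, 342, 328, 328, 277, 254, 236, 213, 125, 96, 60.
496 kg → truck 1 (remaining 4 kg)
477 kg → truck 2 (remaining 23 kg)
407 kg → truck 3 (remaining 93 kg)
401 kg → truck 4 (remaining 99 kg)
391 kg → truck 5 (remaining 109 kg)
373 kg → truck 6 (remaining 127 kg)
358 kg → truck 7 (remaining 142 kg)
351 kg → truck 8 (remaining 149 kg)
342 kg → truck 9 (remaining 158 kg)
328 kg → truck 10 (remaining 172 kg)
328 kg → truck 11 (remaining 172 kg)
277 kg → truck 12 (remaining 223 kg)
254 kg → truck 13 (remaining 246 kg)
236 kg → truck 13 (remaining 10 kg)
213 kg → truck 12 (remaining 10 kg)
125 kg → truck 6 (remaining 2 kg)
96 kg → truck 4 (remaining 3 kg)
60 kg → truck 3 (remaining 33 kg)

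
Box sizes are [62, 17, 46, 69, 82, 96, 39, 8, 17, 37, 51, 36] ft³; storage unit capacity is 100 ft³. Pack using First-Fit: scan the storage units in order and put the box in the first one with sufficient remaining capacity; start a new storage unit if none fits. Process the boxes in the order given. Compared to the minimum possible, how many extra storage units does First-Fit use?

1

First-Fit: [62,17,8] [46,39] [69,17] [82] [96] [37,51] [36] → 7 storage units.
Total size 560 ft³; any packing needs at least ⌈560/100⌉ = 6 storage units.
An optimal packing achieves that bound: [96] [82,17] [69,17,8] [62,37] [51,46] [39,36] → 6 storage units.
Excess: 7 − 6 = 1.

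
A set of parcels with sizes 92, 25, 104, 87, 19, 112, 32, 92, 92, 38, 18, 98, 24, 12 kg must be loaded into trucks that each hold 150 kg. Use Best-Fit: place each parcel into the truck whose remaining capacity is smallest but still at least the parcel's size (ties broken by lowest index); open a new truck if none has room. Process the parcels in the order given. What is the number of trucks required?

truck 1: place 92 kg, 58 kg left
truck 1: place 25 kg, 33 kg left
truck 2: place 104 kg, 46 kg left
truck 3: place 87 kg, 63 kg left
truck 1: place 19 kg, 14 kg left
truck 4: place 112 kg, 38 kg left
truck 4: place 32 kg, 6 kg left
truck 5: place 92 kg, 58 kg left
truck 6: place 92 kg, 58 kg left
truck 2: place 38 kg, 8 kg left
truck 5: place 18 kg, 40 kg left
truck 7: place 98 kg, 52 kg left
truck 5: place 24 kg, 16 kg left
truck 1: place 12 kg, 2 kg left
Final trucks: [92,25,19,12] [104,38] [87] [112,32] [92,18,24] [92] [98].

7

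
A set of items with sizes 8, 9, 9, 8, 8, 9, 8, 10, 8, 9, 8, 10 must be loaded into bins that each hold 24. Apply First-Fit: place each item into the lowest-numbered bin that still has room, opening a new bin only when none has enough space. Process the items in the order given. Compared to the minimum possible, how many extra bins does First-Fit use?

1

First-Fit: [8,9] [9,8] [8,9] [8,10] [8,9] [8,10] → 6 bins.
Total size 104; any packing needs at least ⌈104/24⌉ = 5 bins.
An optimal packing achieves that bound: [10,10] [9,9] [9,9] [8,8,8] [8,8,8] → 5 bins.
Excess: 6 − 5 = 1.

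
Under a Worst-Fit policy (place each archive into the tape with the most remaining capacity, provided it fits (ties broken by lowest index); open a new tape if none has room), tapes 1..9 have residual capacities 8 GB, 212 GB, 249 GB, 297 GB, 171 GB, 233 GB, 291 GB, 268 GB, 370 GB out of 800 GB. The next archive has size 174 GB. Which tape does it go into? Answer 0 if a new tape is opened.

Tapes with room: tape 2 (212 GB), tape 3 (249 GB), tape 4 (297 GB), tape 6 (233 GB), tape 7 (291 GB), tape 8 (268 GB), tape 9 (370 GB).
Most room is tape 9 with 370 GB free.

9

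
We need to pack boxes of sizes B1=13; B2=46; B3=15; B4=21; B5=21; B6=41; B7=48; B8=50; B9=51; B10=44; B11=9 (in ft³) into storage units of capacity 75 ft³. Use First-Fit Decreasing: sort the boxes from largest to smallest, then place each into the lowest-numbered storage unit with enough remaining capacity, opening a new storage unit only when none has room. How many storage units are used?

6

Sorted descending: 51, 50, 48, 46, 44, 41, 21, 21, 15, 13, 9.
storage unit 1: place 51 ft³, 24 ft³ left
storage unit 2: place 50 ft³, 25 ft³ left
storage unit 3: place 48 ft³, 27 ft³ left
storage unit 4: place 46 ft³, 29 ft³ left
storage unit 5: place 44 ft³, 31 ft³ left
storage unit 6: place 41 ft³, 34 ft³ left
storage unit 1: place 21 ft³, 3 ft³ left
storage unit 2: place 21 ft³, 4 ft³ left
storage unit 3: place 15 ft³, 12 ft³ left
storage unit 4: place 13 ft³, 16 ft³ left
storage unit 3: place 9 ft³, 3 ft³ left
Final storage units: [51,21] [50,21] [48,15,9] [46,13] [44] [41].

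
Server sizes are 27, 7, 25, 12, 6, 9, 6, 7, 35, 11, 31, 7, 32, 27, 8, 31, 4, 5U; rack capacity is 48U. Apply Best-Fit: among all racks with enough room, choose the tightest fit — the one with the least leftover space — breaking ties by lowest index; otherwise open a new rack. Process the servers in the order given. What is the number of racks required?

Put 27U in rack 1; 21U remain.
Put 7U in rack 1; 14U remain.
Put 25U in rack 2; 23U remain.
Put 12U in rack 1; 2U remain.
Put 6U in rack 2; 17U remain.
Put 9U in rack 2; 8U remain.
Put 6U in rack 2; 2U remain.
Put 7U in rack 3; 41U remain.
Put 35U in rack 3; 6U remain.
Put 11U in rack 4; 37U remain.
Put 31U in rack 4; 6U remain.
Put 7U in rack 5; 41U remain.
Put 32U in rack 5; 9U remain.
Put 27U in rack 6; 21U remain.
Put 8U in rack 5; 1U remain.
Put 31U in rack 7; 17U remain.
Put 4U in rack 3; 2U remain.
Put 5U in rack 4; 1U remain.
Final racks: [27,7,12] [25,6,9,6] [7,35,4] [11,31,5] [7,32,8] [27] [31].

7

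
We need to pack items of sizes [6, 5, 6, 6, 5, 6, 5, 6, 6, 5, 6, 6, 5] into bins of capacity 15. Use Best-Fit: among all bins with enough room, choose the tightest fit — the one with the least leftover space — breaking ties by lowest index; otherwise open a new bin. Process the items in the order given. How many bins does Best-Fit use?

7

bin 1: place 6, 9 left
bin 1: place 5, 4 left
bin 2: place 6, 9 left
bin 2: place 6, 3 left
bin 3: place 5, 10 left
bin 3: place 6, 4 left
bin 4: place 5, 10 left
bin 4: place 6, 4 left
bin 5: place 6, 9 left
bin 5: place 5, 4 left
bin 6: place 6, 9 left
bin 6: place 6, 3 left
bin 7: place 5, 10 left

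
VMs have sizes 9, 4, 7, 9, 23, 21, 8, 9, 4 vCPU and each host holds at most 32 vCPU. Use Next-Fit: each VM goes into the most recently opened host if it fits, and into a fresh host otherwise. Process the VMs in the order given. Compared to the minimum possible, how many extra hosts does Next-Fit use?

1

Next-Fit: [9,4,7,9] [23] [21,8] [9,4] → 4 hosts.
Total size 94 vCPU; any packing needs at least ⌈94/32⌉ = 3 hosts.
An optimal packing achieves that bound: [23,9] [21,9] [9,8,7,4,4] → 3 hosts.
Excess: 4 − 3 = 1.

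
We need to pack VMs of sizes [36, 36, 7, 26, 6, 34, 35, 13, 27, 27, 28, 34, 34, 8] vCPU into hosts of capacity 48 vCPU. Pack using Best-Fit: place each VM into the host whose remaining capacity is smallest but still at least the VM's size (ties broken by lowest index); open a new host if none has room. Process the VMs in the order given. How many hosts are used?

Put 36 vCPU in host 1; 12 vCPU remain.
Put 36 vCPU in host 2; 12 vCPU remain.
Put 7 vCPU in host 1; 5 vCPU remain.
Put 26 vCPU in host 3; 22 vCPU remain.
Put 6 vCPU in host 2; 6 vCPU remain.
Put 34 vCPU in host 4; 14 vCPU remain.
Put 35 vCPU in host 5; 13 vCPU remain.
Put 13 vCPU in host 5; 0 vCPU remain.
Put 27 vCPU in host 6; 21 vCPU remain.
Put 27 vCPU in host 7; 21 vCPU remain.
Put 28 vCPU in host 8; 20 vCPU remain.
Put 34 vCPU in host 9; 14 vCPU remain.
Put 34 vCPU in host 10; 14 vCPU remain.
Put 8 vCPU in host 4; 6 vCPU remain.
Final hosts: [36,7] [36,6] [26] [34,8] [35,13] [27] [27] [28] [34] [34].

10 hosts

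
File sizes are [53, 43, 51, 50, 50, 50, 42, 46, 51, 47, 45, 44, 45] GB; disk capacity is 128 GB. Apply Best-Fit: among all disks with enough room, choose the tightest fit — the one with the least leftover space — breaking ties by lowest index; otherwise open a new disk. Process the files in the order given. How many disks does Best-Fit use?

7

53 GB → disk 1 (remaining 75 GB)
43 GB → disk 1 (remaining 32 GB)
51 GB → disk 2 (remaining 77 GB)
50 GB → disk 2 (remaining 27 GB)
50 GB → disk 3 (remaining 78 GB)
50 GB → disk 3 (remaining 28 GB)
42 GB → disk 4 (remaining 86 GB)
46 GB → disk 4 (remaining 40 GB)
51 GB → disk 5 (remaining 77 GB)
47 GB → disk 5 (remaining 30 GB)
45 GB → disk 6 (remaining 83 GB)
44 GB → disk 6 (remaining 39 GB)
45 GB → disk 7 (remaining 83 GB)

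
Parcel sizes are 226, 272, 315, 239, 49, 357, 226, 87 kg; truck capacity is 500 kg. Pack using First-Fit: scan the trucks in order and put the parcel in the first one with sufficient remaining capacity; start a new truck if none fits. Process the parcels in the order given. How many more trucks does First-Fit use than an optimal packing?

0

First-Fit: [226,272] [315,49,87] [239,226] [357] → 4 trucks.
Total size 1771 kg; any packing needs at least ⌈1771/500⌉ = 4 trucks.
So 4 is already optimal.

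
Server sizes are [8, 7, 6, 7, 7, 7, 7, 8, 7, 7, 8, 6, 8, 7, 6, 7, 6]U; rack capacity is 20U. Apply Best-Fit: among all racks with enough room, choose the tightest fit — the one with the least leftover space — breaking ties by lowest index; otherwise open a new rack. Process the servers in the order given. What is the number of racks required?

7

8U → rack 1 (remaining 12U)
7U → rack 1 (remaining 5U)
6U → rack 2 (remaining 14U)
7U → rack 2 (remaining 7U)
7U → rack 2 (remaining 0U)
7U → rack 3 (remaining 13U)
7U → rack 3 (remaining 6U)
8U → rack 4 (remaining 12U)
7U → rack 4 (remaining 5U)
7U → rack 5 (remaining 13U)
8U → rack 5 (remaining 5U)
6U → rack 3 (remaining 0U)
8U → rack 6 (remaining 12U)
7U → rack 6 (remaining 5U)
6U → rack 7 (remaining 14U)
7U → rack 7 (remaining 7U)
6U → rack 7 (remaining 1U)
Final racks: [8,7] [6,7,7] [7,7,6] [8,7] [7,8] [8,7] [6,7,6].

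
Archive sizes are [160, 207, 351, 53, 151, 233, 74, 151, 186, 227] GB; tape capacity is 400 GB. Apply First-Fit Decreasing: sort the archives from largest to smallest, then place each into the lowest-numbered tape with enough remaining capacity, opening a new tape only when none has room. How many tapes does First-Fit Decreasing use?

Sorted descending: 351, 233, 227, 207, 186, 160, 151, 151, 74, 53.
tape 1: place 351 GB, 49 GB left
tape 2: place 233 GB, 167 GB left
tape 3: place 227 GB, 173 GB left
tape 4: place 207 GB, 193 GB left
tape 4: place 186 GB, 7 GB left
tape 2: place 160 GB, 7 GB left
tape 3: place 151 GB, 22 GB left
tape 5: place 151 GB, 249 GB left
tape 5: place 74 GB, 175 GB left
tape 5: place 53 GB, 122 GB left

5 tapes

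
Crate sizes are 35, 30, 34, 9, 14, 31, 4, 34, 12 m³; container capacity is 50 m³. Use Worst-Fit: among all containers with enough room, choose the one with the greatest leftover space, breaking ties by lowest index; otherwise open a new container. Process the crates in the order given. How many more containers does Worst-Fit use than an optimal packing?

Worst-Fit: [35] [30,9] [34,14] [31,4] [34,12] → 5 containers.
Total size 203 m³; any packing needs at least ⌈203/50⌉ = 5 containers.
So 5 is already optimal.

0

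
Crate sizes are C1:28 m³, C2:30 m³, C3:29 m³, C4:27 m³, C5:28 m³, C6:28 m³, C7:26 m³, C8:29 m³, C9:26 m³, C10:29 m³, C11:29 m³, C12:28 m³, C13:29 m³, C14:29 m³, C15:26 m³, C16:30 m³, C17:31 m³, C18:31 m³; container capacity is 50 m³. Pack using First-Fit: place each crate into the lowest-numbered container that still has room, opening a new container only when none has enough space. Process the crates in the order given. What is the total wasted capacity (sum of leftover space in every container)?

387

container 1: place C1 (28 m³), 22 m³ left
container 2: place C2 (30 m³), 20 m³ left
container 3: place C3 (29 m³), 21 m³ left
container 4: place C4 (27 m³), 23 m³ left
container 5: place C5 (28 m³), 22 m³ left
container 6: place C6 (28 m³), 22 m³ left
container 7: place C7 (26 m³), 24 m³ left
container 8: place C8 (29 m³), 21 m³ left
container 9: place C9 (26 m³), 24 m³ left
container 10: place C10 (29 m³), 21 m³ left
container 11: place C11 (29 m³), 21 m³ left
container 12: place C12 (28 m³), 22 m³ left
container 13: place C13 (29 m³), 21 m³ left
container 14: place C14 (29 m³), 21 m³ left
container 15: place C15 (26 m³), 24 m³ left
container 16: place C16 (30 m³), 20 m³ left
container 17: place C17 (31 m³), 19 m³ left
container 18: place C18 (31 m³), 19 m³ left
18 containers × 50 m³ = 900 m³; used 513 m³; unused 387 m³.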